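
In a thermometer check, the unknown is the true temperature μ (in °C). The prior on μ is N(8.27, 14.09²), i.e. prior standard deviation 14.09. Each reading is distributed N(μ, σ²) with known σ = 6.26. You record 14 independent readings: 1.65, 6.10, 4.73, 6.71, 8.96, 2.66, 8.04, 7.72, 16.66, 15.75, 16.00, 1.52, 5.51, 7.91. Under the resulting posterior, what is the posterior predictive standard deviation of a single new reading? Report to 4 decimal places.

For Normal data with known variance σ², a Normal(μ₀, σ₀²) prior on μ is conjugate. Posterior precision = 1/σ₀² + n/σ²; posterior mean is the precision-weighted average of μ₀ and x̄.
σ₀² = 14.09² = 198.5281, σ² = 6.26² = 39.1876; σ² + n·σ₀² = 39.1876 + 14·198.5281 = 2818.581.
Posterior precision = 1/σ₀² + n/σ² = 1/198.5281 + 14/39.1876 = (σ² + n·σ₀²)/(σ₀²σ²) = 2818.581/(198.5281·39.1876); posterior variance σₙ² = σ₀²σ²/(σ² + n·σ₀²) = 198.5281·39.1876/2818.581 = 2.760197.
Predictive variance for one new observation = σₙ² + σ² = 198.5281·39.1876/2818.581 + 39.1876 = σ²·(σ₀² + 2818.581)/2818.581 = 39.1876·3017.1091/2818.581 = 41.947797; SD = √(39.1876·3017.1091/2818.581) = 6.4767.

6.4767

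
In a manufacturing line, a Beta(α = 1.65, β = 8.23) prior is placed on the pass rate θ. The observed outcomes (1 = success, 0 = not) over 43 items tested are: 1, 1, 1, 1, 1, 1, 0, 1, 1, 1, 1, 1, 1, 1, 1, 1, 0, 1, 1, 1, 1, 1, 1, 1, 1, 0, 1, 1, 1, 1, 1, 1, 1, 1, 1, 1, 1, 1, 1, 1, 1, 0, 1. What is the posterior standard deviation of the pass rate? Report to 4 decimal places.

0.0574

The Beta prior is conjugate to a Binomial/Bernoulli likelihood; the update adds successes to α and failures to β.
Posterior: Beta(α+k, β+n−k) = Beta(1.65+39, 8.23+4) = Beta(40.65, 12.23).
Var = αβ/((α+β)²(α+β+1)) = 40.65·12.23/(52.88²·53.88) = 0.00329972; SD = √0.00329972 = 0.0574.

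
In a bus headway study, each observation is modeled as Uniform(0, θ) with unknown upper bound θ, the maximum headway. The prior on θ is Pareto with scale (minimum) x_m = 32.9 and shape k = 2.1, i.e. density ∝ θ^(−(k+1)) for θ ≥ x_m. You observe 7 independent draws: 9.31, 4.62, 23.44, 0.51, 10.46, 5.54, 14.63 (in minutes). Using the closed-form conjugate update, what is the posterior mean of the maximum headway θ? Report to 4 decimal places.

A Pareto(scale x_m, shape k) prior on the upper bound θ of Uniform(0, θ) is conjugate: posterior is Pareto(max(x_m, max xᵢ), k + n).
Sample maximum = 23.44; prior scale x_m = 32.9 → posterior scale = max = 32.90.
Posterior shape = 2.1 + 7 = 9.1.
E[θ|data] = k·x_m/(k−1) = 9.1·32.90/8.1 = 36.9617.

36.9617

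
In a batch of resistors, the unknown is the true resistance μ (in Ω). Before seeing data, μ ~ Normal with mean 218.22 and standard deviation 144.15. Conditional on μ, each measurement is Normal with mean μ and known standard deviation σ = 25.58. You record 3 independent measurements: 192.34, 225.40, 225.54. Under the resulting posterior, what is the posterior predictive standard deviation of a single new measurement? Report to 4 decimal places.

For Normal data with known variance σ², a Normal(μ₀, σ₀²) prior on μ is conjugate. Posterior precision = 1/σ₀² + n/σ²; posterior mean is the precision-weighted average of μ₀ and x̄.
σ₀² = 144.15² = 20779.2225, σ² = 25.58² = 654.3364; σ² + n·σ₀² = 654.3364 + 3·20779.2225 = 62992.0039.
Posterior precision = 1/σ₀² + n/σ² = 1/20779.2225 + 3/654.3364 = (σ² + n·σ₀²)/(σ₀²σ²) = 62992.0039/(20779.2225·654.3364); posterior variance σₙ² = σ₀²σ²/(σ² + n·σ₀²) = 20779.2225·654.3364/62992.0039 = 215.846469.
Predictive variance for one new observation = σₙ² + σ² = 20779.2225·654.3364/62992.0039 + 654.3364 = σ²·(σ₀² + 62992.0039)/62992.0039 = 654.3364·83771.2264/62992.0039 = 870.182869; SD = √(654.3364·83771.2264/62992.0039) = 29.4989.

29.4989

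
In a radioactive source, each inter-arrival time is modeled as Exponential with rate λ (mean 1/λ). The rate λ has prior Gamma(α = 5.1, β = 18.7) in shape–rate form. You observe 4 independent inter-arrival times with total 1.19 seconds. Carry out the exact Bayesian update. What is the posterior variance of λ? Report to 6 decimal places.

0.023002

With a Gamma(shape α, rate β) prior on the exponential rate λ, the posterior after n observations with total T = Σxᵢ is Gamma(α+n, β+T).
Posterior: Gamma(5.1+4, 18.7+1.19) = Gamma(9.1, 19.89).
Var = α/β² = 0.023002.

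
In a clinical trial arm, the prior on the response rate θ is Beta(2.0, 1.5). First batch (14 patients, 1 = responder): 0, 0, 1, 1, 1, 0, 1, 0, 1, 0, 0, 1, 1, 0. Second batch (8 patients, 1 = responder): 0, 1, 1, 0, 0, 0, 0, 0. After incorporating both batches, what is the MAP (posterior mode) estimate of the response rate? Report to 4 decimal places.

The Beta prior is conjugate to a Binomial/Bernoulli likelihood; the update adds successes to α and failures to β.
After batch 1: Beta(2.0+7, 1.5+7) = Beta(9.0, 8.5).
After batch 2: Beta(9.0+2, 8.5+6) = Beta(11.0, 14.5).
Mode of Beta(a,b) for a,b>1 is (a−1)/(a+b−2) = 10.0/23.5 = 0.4255.

0.4255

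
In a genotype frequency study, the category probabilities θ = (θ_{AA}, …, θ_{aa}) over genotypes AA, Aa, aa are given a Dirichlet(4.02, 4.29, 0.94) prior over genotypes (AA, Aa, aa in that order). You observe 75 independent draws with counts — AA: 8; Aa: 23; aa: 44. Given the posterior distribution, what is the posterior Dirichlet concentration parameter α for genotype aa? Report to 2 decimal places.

44.94

The Dirichlet prior is conjugate to the Multinomial likelihood: each posterior αⱼ = prior αⱼ + observed count nⱼ.
Posterior concentration: (12.02, 27.29, 44.94), total = 84.25.
α_{aa} = 0.94 + 44 = 44.94.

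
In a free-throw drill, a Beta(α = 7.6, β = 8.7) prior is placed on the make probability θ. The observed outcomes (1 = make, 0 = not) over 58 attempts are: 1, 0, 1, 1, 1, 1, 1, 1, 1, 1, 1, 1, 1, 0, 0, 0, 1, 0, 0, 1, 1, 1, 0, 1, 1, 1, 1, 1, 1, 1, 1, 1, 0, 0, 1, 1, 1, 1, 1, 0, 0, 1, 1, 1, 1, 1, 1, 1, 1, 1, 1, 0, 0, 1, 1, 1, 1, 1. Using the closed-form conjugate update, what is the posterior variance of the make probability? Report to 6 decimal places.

0.002746

The Beta prior is conjugate to a Binomial/Bernoulli likelihood; the update adds successes to α and failures to β.
Posterior: Beta(α+k, β+n−k) = Beta(7.6+45, 8.7+13) = Beta(52.6, 21.7).
Var = αβ/((α+β)²(α+β+1)) = 52.6·21.7/(74.3²·75.3) = 0.002746.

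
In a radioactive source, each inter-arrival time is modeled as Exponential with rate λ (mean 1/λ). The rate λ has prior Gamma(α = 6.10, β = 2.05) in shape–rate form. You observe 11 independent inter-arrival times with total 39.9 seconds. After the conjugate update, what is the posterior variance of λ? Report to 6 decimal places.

With a Gamma(shape α, rate β) prior on the exponential rate λ, the posterior after n observations with total T = Σxᵢ is Gamma(α+n, β+T).
Posterior: Gamma(6.10+11, 2.05+39.9) = Gamma(17.10, 41.95).
Var = α/β² = 0.009717.

0.009717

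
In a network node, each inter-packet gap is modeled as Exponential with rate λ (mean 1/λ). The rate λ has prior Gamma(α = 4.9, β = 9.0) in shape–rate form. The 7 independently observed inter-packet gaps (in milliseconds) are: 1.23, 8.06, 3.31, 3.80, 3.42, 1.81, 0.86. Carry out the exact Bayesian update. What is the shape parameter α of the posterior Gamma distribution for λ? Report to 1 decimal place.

With a Gamma(shape α, rate β) prior on the exponential rate λ, the posterior after n observations with total T = Σxᵢ is Gamma(α+n, β+T).
Sum of observations T = 22.49 milliseconds; n = 7.
Posterior: Gamma(4.9+7, 9.0+22.49) = Gamma(11.9, 31.49).
Posterior α = 11.9.

11.9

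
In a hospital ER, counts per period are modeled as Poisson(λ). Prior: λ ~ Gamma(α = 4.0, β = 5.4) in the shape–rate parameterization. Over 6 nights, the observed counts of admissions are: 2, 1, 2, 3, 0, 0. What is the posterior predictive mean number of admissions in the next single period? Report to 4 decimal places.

1.0526

With a Gamma(shape α, rate β) prior, the Poisson likelihood is conjugate: the posterior is Gamma(α + ΣXᵢ, β + n).
Sum of counts S = 8 over n = 6 nights.
Posterior: Gamma(α+S, β+n) = Gamma(4.0+8, 5.4+6) = Gamma(12.0, 11.4).
The predictive distribution for one future period is NegBinom with mean α/β = 1.0526.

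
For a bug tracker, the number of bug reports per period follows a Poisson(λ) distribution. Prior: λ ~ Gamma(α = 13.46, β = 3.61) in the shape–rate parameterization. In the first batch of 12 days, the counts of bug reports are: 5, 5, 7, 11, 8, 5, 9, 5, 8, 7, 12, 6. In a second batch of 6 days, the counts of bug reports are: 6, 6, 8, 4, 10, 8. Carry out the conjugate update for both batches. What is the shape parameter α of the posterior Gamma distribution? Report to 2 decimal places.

143.46

With a Gamma(shape α, rate β) prior, the Poisson likelihood is conjugate: the posterior is Gamma(α + ΣXᵢ, β + n).
Batch 1: sum of counts S = 88 over n = 12 days.
After batch 1: Gamma(α+S, β+n) = Gamma(13.46+88, 3.61+12) = Gamma(101.46, 15.61).
Batch 2: sum of counts S = 42 over n = 6 days.
After batch 2: Gamma(α+S, β+n) = Gamma(101.46+42, 15.61+6) = Gamma(143.46, 21.61).
Posterior α = 143.46.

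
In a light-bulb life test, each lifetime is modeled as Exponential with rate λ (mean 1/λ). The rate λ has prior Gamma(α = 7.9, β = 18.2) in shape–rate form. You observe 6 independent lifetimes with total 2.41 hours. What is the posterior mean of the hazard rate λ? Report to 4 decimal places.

0.6744

With a Gamma(shape α, rate β) prior on the exponential rate λ, the posterior after n observations with total T = Σxᵢ is Gamma(α+n, β+T).
Posterior: Gamma(7.9+6, 18.2+2.41) = Gamma(13.9, 20.61).
Posterior mean of λ = α/β = 13.9/20.61 = 0.6744.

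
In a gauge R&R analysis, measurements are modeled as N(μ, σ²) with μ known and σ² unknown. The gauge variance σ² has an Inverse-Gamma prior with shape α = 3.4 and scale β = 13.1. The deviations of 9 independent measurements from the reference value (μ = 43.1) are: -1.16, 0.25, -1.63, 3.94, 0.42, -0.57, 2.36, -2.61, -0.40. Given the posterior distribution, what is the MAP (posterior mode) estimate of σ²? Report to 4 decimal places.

3.3051

With known mean μ and an Inverse-Gamma(α, β) prior on σ², the Normal likelihood is conjugate: posterior is Inv-Gamma(α + n/2, β + Σ(xᵢ−μ)²/2).
Σ(xᵢ−μ)² = (-1.16)² + (0.25)² + (-1.63)² + (3.94)² + (0.42)² + (-0.57)² + (2.36)² + (-2.61)² + (-0.40)² = 32.6316.
Posterior: Inv-Gamma(3.4 + 9/2, 13.1 + 32.6316/2) = Inv-Gamma(7.90, 29.41580).
Mode = β/(α+1) = 29.41580/8.90 = 3.3051.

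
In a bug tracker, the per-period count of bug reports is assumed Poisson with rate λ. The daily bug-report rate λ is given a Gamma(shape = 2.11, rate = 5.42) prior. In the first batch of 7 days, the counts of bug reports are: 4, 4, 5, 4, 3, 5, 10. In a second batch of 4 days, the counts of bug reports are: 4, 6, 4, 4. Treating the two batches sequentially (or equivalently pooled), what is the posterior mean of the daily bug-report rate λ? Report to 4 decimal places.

3.3563

With a Gamma(shape α, rate β) prior, the Poisson likelihood is conjugate: the posterior is Gamma(α + ΣXᵢ, β + n).
Batch 1: sum of counts S = 35 over n = 7 days.
After batch 1: Gamma(α+S, β+n) = Gamma(2.11+35, 5.42+7) = Gamma(37.11, 12.42).
Batch 2: sum of counts S = 18 over n = 4 days.
After batch 2: Gamma(α+S, β+n) = Gamma(37.11+18, 12.42+4) = Gamma(55.11, 16.42).
Posterior mean = α/β = 55.11/16.42 = 3.3563.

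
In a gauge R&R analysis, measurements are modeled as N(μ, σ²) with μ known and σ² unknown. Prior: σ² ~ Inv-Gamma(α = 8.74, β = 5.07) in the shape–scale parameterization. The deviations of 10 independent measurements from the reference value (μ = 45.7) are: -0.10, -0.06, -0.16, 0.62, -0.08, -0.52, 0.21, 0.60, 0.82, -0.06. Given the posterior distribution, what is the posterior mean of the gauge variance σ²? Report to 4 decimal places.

With known mean μ and an Inverse-Gamma(α, β) prior on σ², the Normal likelihood is conjugate: posterior is Inv-Gamma(α + n/2, β + Σ(xᵢ−μ)²/2).
Σ(xᵢ−μ)² = (-0.10)² + (-0.06)² + (-0.16)² + (0.62)² + (-0.08)² + (-0.52)² + (0.21)² + (0.60)² + (0.82)² + (-0.06)² = 1.7805.
Posterior: Inv-Gamma(8.74 + 10/2, 5.07 + 1.7805/2) = Inv-Gamma(13.74, 5.96025).
E[σ²|data] = β/(α−1) = 5.96025/12.74 = 0.4678.

0.4678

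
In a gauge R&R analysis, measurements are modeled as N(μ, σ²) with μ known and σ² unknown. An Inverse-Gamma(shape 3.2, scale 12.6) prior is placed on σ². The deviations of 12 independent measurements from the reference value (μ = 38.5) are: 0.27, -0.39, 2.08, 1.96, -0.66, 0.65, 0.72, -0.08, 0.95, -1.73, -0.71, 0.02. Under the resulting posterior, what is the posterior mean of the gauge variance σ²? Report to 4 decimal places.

With known mean μ and an Inverse-Gamma(α, β) prior on σ², the Normal likelihood is conjugate: posterior is Inv-Gamma(α + n/2, β + Σ(xᵢ−μ)²/2).
Σ(xᵢ−μ)² = (0.27)² + (-0.39)² + (2.08)² + (1.96)² + (-0.66)² + (0.65)² + (0.72)² + (-0.08)² + (0.95)² + (-1.73)² + (-0.71)² + (0.02)² = 14.1758.
Posterior: Inv-Gamma(3.2 + 12/2, 12.6 + 14.1758/2) = Inv-Gamma(9.20, 19.68790).
E[σ²|data] = β/(α−1) = 19.68790/8.20 = 2.4010.

2.4010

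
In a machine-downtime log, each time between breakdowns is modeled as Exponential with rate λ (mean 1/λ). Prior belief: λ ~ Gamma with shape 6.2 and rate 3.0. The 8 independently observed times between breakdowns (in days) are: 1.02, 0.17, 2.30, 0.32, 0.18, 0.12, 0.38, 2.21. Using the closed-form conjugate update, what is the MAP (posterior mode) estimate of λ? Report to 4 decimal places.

1.3608

With a Gamma(shape α, rate β) prior on the exponential rate λ, the posterior after n observations with total T = Σxᵢ is Gamma(α+n, β+T).
Sum of observations T = 6.70 days; n = 8.
Posterior: Gamma(6.2+8, 3.0+6.70) = Gamma(14.2, 9.70).
Mode = (α−1)/β = 1.3608.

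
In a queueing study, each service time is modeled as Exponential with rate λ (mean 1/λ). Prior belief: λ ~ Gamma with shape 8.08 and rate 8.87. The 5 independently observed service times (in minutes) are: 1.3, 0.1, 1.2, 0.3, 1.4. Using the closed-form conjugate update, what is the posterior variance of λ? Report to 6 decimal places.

0.075411

With a Gamma(shape α, rate β) prior on the exponential rate λ, the posterior after n observations with total T = Σxᵢ is Gamma(α+n, β+T).
Sum of observations T = 4.3 minutes; n = 5.
Posterior: Gamma(8.08+5, 8.87+4.3) = Gamma(13.08, 13.17).
Var = α/β² = 0.075411.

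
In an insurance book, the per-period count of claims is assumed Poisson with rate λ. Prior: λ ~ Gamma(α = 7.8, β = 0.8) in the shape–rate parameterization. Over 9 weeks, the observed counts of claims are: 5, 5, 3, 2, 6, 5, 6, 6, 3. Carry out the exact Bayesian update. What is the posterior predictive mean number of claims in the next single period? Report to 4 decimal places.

With a Gamma(shape α, rate β) prior, the Poisson likelihood is conjugate: the posterior is Gamma(α + ΣXᵢ, β + n).
Sum of counts S = 41 over n = 9 weeks.
Posterior: Gamma(α+S, β+n) = Gamma(7.8+41, 0.8+9) = Gamma(48.8, 9.8).
The predictive distribution for one future period is NegBinom with mean α/β = 4.9796.

4.9796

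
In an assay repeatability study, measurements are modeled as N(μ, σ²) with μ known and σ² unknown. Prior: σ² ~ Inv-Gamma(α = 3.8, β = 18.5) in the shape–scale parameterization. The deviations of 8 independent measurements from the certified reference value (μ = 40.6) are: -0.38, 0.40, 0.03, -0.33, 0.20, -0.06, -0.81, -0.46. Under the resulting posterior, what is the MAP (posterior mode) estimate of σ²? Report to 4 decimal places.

2.1776

With known mean μ and an Inverse-Gamma(α, β) prior on σ², the Normal likelihood is conjugate: posterior is Inv-Gamma(α + n/2, β + Σ(xᵢ−μ)²/2).
Σ(xᵢ−μ)² = (-0.38)² + (0.40)² + (0.03)² + (-0.33)² + (0.20)² + (-0.06)² + (-0.81)² + (-0.46)² = 1.3255.
Posterior: Inv-Gamma(3.8 + 8/2, 18.5 + 1.3255/2) = Inv-Gamma(7.80, 19.16275).
Mode = β/(α+1) = 19.16275/8.80 = 2.1776.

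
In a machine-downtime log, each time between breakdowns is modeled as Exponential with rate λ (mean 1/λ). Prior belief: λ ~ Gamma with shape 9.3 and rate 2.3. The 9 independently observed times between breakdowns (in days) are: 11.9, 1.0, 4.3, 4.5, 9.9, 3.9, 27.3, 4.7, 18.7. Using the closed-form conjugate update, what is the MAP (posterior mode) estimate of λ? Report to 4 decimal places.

With a Gamma(shape α, rate β) prior on the exponential rate λ, the posterior after n observations with total T = Σxᵢ is Gamma(α+n, β+T).
Sum of observations T = 86.2 days; n = 9.
Posterior: Gamma(9.3+9, 2.3+86.2) = Gamma(18.3, 88.5).
Mode = (α−1)/β = 0.1955.

0.1955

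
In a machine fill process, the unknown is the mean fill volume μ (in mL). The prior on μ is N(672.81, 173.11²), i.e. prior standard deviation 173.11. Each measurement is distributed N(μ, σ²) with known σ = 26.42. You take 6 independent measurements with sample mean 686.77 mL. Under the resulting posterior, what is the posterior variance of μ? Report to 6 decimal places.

For Normal data with known variance σ², a Normal(μ₀, σ₀²) prior on μ is conjugate. Posterior precision = 1/σ₀² + n/σ²; posterior mean is the precision-weighted average of μ₀ and x̄.
σ₀² = 173.11² = 29967.0721, σ² = 26.42² = 698.0164; σ² + n·σ₀² = 698.0164 + 6·29967.0721 = 180500.449.
Posterior precision = 1/σ₀² + n/σ² = 1/29967.0721 + 6/698.0164 = (σ² + n·σ₀²)/(σ₀²σ²) = 180500.449/(29967.0721·698.0164); posterior variance σₙ² = σ₀²σ²/(σ² + n·σ₀²) = 29967.0721·698.0164/180500.449 = 115.886181.

115.886181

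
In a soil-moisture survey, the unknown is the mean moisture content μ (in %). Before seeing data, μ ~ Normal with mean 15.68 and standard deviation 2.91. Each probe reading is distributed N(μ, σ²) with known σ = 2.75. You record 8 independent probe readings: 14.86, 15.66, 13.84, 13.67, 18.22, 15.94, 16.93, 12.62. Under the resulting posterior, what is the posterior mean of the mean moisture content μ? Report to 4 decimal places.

For Normal data with known variance σ², a Normal(μ₀, σ₀²) prior on μ is conjugate. Posterior precision = 1/σ₀² + n/σ²; posterior mean is the precision-weighted average of μ₀ and x̄.
Σxᵢ = 14.86 + 15.66 + 13.84 + 13.67 + 18.22 + 15.94 + 16.93 + 12.62 = 121.74, so n·x̄ = 121.74.
σ₀² = 2.91² = 8.4681, σ² = 2.75² = 7.5625; σ² + n·σ₀² = 7.5625 + 8·8.4681 = 75.3073.
Posterior mean = (μ₀/σ₀² + n·x̄/σ²)/(1/σ₀² + n/σ²) = (σ²·μ₀ + σ₀²·n·x̄)/(σ² + n·σ₀²) = (7.5625·15.68 + 8.4681·121.74)/75.3073 = 1149.486494/75.3073 = 15.2639.

15.2639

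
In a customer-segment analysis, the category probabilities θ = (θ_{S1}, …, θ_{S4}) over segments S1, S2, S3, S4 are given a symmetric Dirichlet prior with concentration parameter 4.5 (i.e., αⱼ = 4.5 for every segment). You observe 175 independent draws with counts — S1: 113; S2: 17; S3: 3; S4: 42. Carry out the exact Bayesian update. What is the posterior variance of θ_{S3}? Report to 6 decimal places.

0.000193

The Dirichlet prior is conjugate to the Multinomial likelihood: each posterior αⱼ = prior αⱼ + observed count nⱼ.
Posterior concentration: (117.5, 21.5, 7.5, 46.5), total = 193.0.
Var[θ_j] = α_j(Σα−α_j)/((Σα)²(Σα+1)) = 7.5·185.5/(193.0²·194.0) = 0.000193.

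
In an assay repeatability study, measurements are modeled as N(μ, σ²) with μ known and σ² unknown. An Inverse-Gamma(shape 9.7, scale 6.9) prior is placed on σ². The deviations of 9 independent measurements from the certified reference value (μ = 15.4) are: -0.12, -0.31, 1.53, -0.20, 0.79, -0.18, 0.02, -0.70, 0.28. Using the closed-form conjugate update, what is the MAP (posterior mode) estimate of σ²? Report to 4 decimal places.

0.5762

With known mean μ and an Inverse-Gamma(α, β) prior on σ², the Normal likelihood is conjugate: posterior is Inv-Gamma(α + n/2, β + Σ(xᵢ−μ)²/2).
Σ(xᵢ−μ)² = (-0.12)² + (-0.31)² + (1.53)² + (-0.20)² + (0.79)² + (-0.18)² + (0.02)² + (-0.70)² + (0.28)² = 3.7167.
Posterior: Inv-Gamma(9.7 + 9/2, 6.9 + 3.7167/2) = Inv-Gamma(14.20, 8.75835).
Mode = β/(α+1) = 8.75835/15.20 = 0.5762.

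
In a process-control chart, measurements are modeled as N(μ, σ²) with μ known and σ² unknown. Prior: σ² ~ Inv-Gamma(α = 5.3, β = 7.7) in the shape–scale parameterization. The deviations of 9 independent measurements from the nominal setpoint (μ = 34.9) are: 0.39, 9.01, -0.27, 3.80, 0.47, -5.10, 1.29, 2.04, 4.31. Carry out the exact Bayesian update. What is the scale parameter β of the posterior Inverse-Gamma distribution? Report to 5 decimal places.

With known mean μ and an Inverse-Gamma(α, β) prior on σ², the Normal likelihood is conjugate: posterior is Inv-Gamma(α + n/2, β + Σ(xᵢ−μ)²/2).
Σ(xᵢ−μ)² = (0.39)² + (9.01)² + (-0.27)² + (3.80)² + (0.47)² + (-5.10)² + (1.29)² + (2.04)² + (4.31)² = 146.4778.
Posterior: Inv-Gamma(5.3 + 9/2, 7.7 + 146.4778/2) = Inv-Gamma(9.80, 80.93890).
Posterior β = 80.93890.

80.93890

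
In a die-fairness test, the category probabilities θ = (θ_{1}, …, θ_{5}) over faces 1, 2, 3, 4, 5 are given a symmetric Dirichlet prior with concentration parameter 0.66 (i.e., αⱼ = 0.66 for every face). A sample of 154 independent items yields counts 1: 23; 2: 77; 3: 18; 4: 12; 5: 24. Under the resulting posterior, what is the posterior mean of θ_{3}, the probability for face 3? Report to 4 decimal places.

The Dirichlet prior is conjugate to the Multinomial likelihood: each posterior αⱼ = prior αⱼ + observed count nⱼ.
Posterior concentration: (23.66, 77.66, 18.66, 12.66, 24.66), total = 157.30.
E[θ_{3}|data] = α_{3}/Σα = 18.66/157.30 = 0.1186.

0.1186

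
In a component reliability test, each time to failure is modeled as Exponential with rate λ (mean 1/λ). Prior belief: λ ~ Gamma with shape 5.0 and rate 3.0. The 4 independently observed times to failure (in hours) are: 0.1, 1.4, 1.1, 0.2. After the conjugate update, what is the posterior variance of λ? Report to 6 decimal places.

With a Gamma(shape α, rate β) prior on the exponential rate λ, the posterior after n observations with total T = Σxᵢ is Gamma(α+n, β+T).
Sum of observations T = 2.8 hours; n = 4.
Posterior: Gamma(5.0+4, 3.0+2.8) = Gamma(9.0, 5.8).
Var = α/β² = 0.267539.

0.267539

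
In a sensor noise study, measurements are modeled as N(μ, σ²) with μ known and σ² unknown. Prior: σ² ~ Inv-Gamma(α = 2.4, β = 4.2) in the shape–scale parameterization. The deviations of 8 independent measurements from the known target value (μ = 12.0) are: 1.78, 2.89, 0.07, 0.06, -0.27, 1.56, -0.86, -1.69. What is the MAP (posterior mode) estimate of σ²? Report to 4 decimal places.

With known mean μ and an Inverse-Gamma(α, β) prior on σ², the Normal likelihood is conjugate: posterior is Inv-Gamma(α + n/2, β + Σ(xᵢ−μ)²/2).
Σ(xᵢ−μ)² = (1.78)² + (2.89)² + (0.07)² + (0.06)² + (-0.27)² + (1.56)² + (-0.86)² + (-1.69)² = 17.6312.
Posterior: Inv-Gamma(2.4 + 8/2, 4.2 + 17.6312/2) = Inv-Gamma(6.40, 13.01560).
Mode = β/(α+1) = 13.01560/7.40 = 1.7589.

1.7589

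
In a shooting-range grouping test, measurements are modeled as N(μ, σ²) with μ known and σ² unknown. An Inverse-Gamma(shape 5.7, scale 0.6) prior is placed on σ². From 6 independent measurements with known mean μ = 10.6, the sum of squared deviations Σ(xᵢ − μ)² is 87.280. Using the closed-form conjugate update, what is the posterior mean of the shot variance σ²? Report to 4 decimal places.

With known mean μ and an Inverse-Gamma(α, β) prior on σ², the Normal likelihood is conjugate: posterior is Inv-Gamma(α + n/2, β + Σ(xᵢ−μ)²/2).
Posterior: Inv-Gamma(5.7 + 6/2, 0.6 + 87.280/2) = Inv-Gamma(8.70, 44.2400).
E[σ²|data] = β/(α−1) = 44.2400/7.70 = 5.7455.

5.7455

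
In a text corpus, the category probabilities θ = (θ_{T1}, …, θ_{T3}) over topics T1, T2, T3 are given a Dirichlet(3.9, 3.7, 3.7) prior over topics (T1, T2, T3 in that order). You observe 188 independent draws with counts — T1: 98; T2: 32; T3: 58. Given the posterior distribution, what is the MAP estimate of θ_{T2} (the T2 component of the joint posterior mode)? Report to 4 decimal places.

The Dirichlet prior is conjugate to the Multinomial likelihood: each posterior αⱼ = prior αⱼ + observed count nⱼ.
Posterior concentration: (101.9, 35.7, 61.7), total = 199.3.
Joint mode component: (α_{T2}−1)/(Σα−K) = 34.7/196.3 = 0.1768.

0.1768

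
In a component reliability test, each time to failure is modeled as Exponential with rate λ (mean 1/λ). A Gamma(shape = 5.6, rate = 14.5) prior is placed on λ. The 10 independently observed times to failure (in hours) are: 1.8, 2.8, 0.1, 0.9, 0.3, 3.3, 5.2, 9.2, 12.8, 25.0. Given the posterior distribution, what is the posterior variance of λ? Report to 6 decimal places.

With a Gamma(shape α, rate β) prior on the exponential rate λ, the posterior after n observations with total T = Σxᵢ is Gamma(α+n, β+T).
Sum of observations T = 61.4 hours; n = 10.
Posterior: Gamma(5.6+10, 14.5+61.4) = Gamma(15.6, 75.9).
Var = α/β² = 0.002708.

0.002708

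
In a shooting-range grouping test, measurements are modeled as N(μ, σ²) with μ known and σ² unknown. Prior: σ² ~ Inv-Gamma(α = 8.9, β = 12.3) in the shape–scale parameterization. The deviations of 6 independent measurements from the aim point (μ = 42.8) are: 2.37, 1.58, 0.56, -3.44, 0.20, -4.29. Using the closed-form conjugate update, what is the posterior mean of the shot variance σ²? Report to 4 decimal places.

2.9039

With known mean μ and an Inverse-Gamma(α, β) prior on σ², the Normal likelihood is conjugate: posterior is Inv-Gamma(α + n/2, β + Σ(xᵢ−μ)²/2).
Σ(xᵢ−μ)² = (2.37)² + (1.58)² + (0.56)² + (-3.44)² + (0.20)² + (-4.29)² = 38.7046.
Posterior: Inv-Gamma(8.9 + 6/2, 12.3 + 38.7046/2) = Inv-Gamma(11.90, 31.65230).
E[σ²|data] = β/(α−1) = 31.65230/10.90 = 2.9039.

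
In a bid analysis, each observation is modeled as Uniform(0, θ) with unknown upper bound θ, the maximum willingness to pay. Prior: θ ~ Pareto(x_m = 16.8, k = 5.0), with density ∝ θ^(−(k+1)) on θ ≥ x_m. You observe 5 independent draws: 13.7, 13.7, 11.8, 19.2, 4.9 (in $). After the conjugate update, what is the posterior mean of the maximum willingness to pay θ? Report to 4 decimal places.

A Pareto(scale x_m, shape k) prior on the upper bound θ of Uniform(0, θ) is conjugate: posterior is Pareto(max(x_m, max xᵢ), k + n).
Sample maximum = 19.2; prior scale x_m = 16.8 → posterior scale = max = 19.2.
Posterior shape = 5.0 + 5 = 10.0.
E[θ|data] = k·x_m/(k−1) = 10.0·19.2/9.0 = 21.3333.

21.3333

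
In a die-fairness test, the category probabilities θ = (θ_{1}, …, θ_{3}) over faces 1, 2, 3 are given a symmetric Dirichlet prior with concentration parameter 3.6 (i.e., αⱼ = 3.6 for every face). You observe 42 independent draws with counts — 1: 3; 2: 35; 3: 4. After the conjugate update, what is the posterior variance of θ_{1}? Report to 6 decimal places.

0.002033

The Dirichlet prior is conjugate to the Multinomial likelihood: each posterior αⱼ = prior αⱼ + observed count nⱼ.
Posterior concentration: (6.6, 38.6, 7.6), total = 52.8.
Var[θ_j] = α_j(Σα−α_j)/((Σα)²(Σα+1)) = 6.6·46.2/(52.8²·53.8) = 0.002033.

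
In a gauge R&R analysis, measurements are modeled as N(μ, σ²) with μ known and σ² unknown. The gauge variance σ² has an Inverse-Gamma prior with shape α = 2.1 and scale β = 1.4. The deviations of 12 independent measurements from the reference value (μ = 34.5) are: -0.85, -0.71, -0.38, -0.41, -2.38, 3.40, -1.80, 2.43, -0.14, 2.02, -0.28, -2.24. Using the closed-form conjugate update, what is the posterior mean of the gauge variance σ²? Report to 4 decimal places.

With known mean μ and an Inverse-Gamma(α, β) prior on σ², the Normal likelihood is conjugate: posterior is Inv-Gamma(α + n/2, β + Σ(xᵢ−μ)²/2).
Σ(xᵢ−μ)² = (-0.85)² + (-0.71)² + (-0.38)² + (-0.41)² + (-2.38)² + (3.40)² + (-1.80)² + (2.43)² + (-0.14)² + (2.02)² + (-0.28)² + (-2.24)² = 37.1044.
Posterior: Inv-Gamma(2.1 + 12/2, 1.4 + 37.1044/2) = Inv-Gamma(8.10, 19.95220).
E[σ²|data] = β/(α−1) = 19.95220/7.10 = 2.8102.

2.8102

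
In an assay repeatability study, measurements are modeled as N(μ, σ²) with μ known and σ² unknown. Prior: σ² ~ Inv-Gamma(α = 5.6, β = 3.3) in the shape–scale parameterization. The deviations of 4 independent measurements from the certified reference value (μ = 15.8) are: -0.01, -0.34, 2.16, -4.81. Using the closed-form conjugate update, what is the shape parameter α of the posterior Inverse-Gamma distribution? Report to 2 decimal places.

7.60

With known mean μ and an Inverse-Gamma(α, β) prior on σ², the Normal likelihood is conjugate: posterior is Inv-Gamma(α + n/2, β + Σ(xᵢ−μ)²/2).
Σ(xᵢ−μ)² = (-0.01)² + (-0.34)² + (2.16)² + (-4.81)² = 27.9174.
Posterior: Inv-Gamma(5.6 + 4/2, 3.3 + 27.9174/2) = Inv-Gamma(7.60, 17.25870).
Posterior α = 7.60.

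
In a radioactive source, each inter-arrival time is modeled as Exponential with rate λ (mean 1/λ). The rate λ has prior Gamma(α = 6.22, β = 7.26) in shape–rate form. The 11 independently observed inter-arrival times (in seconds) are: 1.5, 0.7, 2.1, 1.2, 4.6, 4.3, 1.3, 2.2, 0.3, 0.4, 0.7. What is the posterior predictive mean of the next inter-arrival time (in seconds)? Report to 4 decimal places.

1.6375

With a Gamma(shape α, rate β) prior on the exponential rate λ, the posterior after n observations with total T = Σxᵢ is Gamma(α+n, β+T).
Sum of observations T = 19.3 seconds; n = 11.
Posterior: Gamma(6.22+11, 7.26+19.3) = Gamma(17.22, 26.56).
The predictive distribution for the next observation is Lomax; its mean is β/(α−1) = 26.56/16.22 = 1.6375.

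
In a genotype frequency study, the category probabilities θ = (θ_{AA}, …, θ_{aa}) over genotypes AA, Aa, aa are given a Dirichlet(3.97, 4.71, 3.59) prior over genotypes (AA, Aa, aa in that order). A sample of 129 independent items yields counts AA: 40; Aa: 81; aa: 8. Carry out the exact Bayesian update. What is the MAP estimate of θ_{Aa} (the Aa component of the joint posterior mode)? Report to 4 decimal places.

0.6126

The Dirichlet prior is conjugate to the Multinomial likelihood: each posterior αⱼ = prior αⱼ + observed count nⱼ.
Posterior concentration: (43.97, 85.71, 11.59), total = 141.27.
Joint mode component: (α_{Aa}−1)/(Σα−K) = 84.71/138.27 = 0.6126.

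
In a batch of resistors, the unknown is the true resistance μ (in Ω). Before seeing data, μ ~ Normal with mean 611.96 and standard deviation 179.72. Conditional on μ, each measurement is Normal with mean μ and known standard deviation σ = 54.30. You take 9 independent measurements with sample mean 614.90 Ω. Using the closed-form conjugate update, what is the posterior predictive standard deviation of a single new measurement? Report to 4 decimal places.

57.2085

For Normal data with known variance σ², a Normal(μ₀, σ₀²) prior on μ is conjugate. Posterior precision = 1/σ₀² + n/σ²; posterior mean is the precision-weighted average of μ₀ and x̄.
σ₀² = 179.72² = 32299.2784, σ² = 54.30² = 2948.49; σ² + n·σ₀² = 2948.49 + 9·32299.2784 = 293641.9956.
Posterior precision = 1/σ₀² + n/σ² = 1/32299.2784 + 9/2948.49 = (σ² + n·σ₀²)/(σ₀²σ²) = 293641.9956/(32299.2784·2948.49); posterior variance σₙ² = σ₀²σ²/(σ² + n·σ₀²) = 32299.2784·2948.49/293641.9956 = 324.320434.
Predictive variance for one new observation = σₙ² + σ² = 32299.2784·2948.49/293641.9956 + 2948.49 = σ²·(σ₀² + 293641.9956)/293641.9956 = 2948.49·325941.274/293641.9956 = 3272.810434; SD = √(2948.49·325941.274/293641.9956) = 57.2085.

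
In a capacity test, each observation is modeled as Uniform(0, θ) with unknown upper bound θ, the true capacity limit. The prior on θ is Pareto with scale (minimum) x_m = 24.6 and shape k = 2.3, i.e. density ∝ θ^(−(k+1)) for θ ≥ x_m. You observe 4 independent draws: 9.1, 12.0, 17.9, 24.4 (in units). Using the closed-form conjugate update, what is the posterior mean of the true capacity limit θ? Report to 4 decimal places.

A Pareto(scale x_m, shape k) prior on the upper bound θ of Uniform(0, θ) is conjugate: posterior is Pareto(max(x_m, max xᵢ), k + n).
Sample maximum = 24.4; prior scale x_m = 24.6 → posterior scale = max = 24.6.
Posterior shape = 2.3 + 4 = 6.3.
E[θ|data] = k·x_m/(k−1) = 6.3·24.6/5.3 = 29.2415.

29.2415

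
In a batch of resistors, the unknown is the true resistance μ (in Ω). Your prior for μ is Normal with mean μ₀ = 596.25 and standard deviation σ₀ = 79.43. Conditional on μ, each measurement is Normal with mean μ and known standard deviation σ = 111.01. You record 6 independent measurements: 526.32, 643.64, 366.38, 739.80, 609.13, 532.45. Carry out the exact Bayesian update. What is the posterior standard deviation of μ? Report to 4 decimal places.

39.3632

For Normal data with known variance σ², a Normal(μ₀, σ₀²) prior on μ is conjugate. Posterior precision = 1/σ₀² + n/σ²; posterior mean is the precision-weighted average of μ₀ and x̄.
σ₀² = 79.43² = 6309.1249, σ² = 111.01² = 12323.2201; σ² + n·σ₀² = 12323.2201 + 6·6309.1249 = 50177.9695.
Posterior precision = 1/σ₀² + n/σ² = 1/6309.1249 + 6/12323.2201 = (σ² + n·σ₀²)/(σ₀²σ²) = 50177.9695/(6309.1249·12323.2201); posterior variance σₙ² = σ₀²σ²/(σ² + n·σ₀²) = 6309.1249·12323.2201/50177.9695 = 1549.459565.
Posterior SD = √σₙ² = √(6309.1249·12323.2201/50177.9695) = 39.3632.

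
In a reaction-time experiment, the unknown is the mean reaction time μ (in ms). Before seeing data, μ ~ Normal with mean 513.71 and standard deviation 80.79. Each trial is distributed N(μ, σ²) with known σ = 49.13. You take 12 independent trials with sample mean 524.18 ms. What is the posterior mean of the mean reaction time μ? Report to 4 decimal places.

For Normal data with known variance σ², a Normal(μ₀, σ₀²) prior on μ is conjugate. Posterior precision = 1/σ₀² + n/σ²; posterior mean is the precision-weighted average of μ₀ and x̄.
n·x̄ = 12·524.18 = 6290.16.
σ₀² = 80.79² = 6527.0241, σ² = 49.13² = 2413.7569; σ² + n·σ₀² = 2413.7569 + 12·6527.0241 = 80738.0461.
Posterior mean = (μ₀/σ₀² + n·x̄/σ²)/(1/σ₀² + n/σ²) = (σ²·μ₀ + σ₀²·n·x̄)/(σ² + n·σ₀²) = (2413.7569·513.71 + 6527.0241·6290.16)/80738.0461 = 42295996.969955/80738.0461 = 523.8670.

523.8670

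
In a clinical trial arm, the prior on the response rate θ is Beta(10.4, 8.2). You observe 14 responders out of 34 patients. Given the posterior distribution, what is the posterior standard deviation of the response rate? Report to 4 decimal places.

0.0681

The Beta prior is conjugate to a Binomial/Bernoulli likelihood; the update adds successes to α and failures to β.
Posterior: Beta(α+k, β+n−k) = Beta(10.4+14, 8.2+20) = Beta(24.4, 28.2).
Var = αβ/((α+β)²(α+β+1)) = 24.4·28.2/(52.6²·53.6) = 0.00463984; SD = √0.00463984 = 0.0681.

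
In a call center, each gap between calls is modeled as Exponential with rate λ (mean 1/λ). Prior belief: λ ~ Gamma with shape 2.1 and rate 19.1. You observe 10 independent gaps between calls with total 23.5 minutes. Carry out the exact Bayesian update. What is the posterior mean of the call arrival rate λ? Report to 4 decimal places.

0.2840

With a Gamma(shape α, rate β) prior on the exponential rate λ, the posterior after n observations with total T = Σxᵢ is Gamma(α+n, β+T).
Posterior: Gamma(2.1+10, 19.1+23.5) = Gamma(12.1, 42.6).
Posterior mean of λ = α/β = 12.1/42.6 = 0.2840.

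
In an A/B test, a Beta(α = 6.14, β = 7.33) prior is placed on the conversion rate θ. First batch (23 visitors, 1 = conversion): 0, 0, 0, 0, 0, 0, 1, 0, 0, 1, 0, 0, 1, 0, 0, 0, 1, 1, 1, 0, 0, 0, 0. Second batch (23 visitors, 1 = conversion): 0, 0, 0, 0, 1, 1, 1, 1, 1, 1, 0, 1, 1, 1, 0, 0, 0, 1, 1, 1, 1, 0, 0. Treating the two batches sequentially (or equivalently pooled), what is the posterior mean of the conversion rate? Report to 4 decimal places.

0.4227

The Beta prior is conjugate to a Binomial/Bernoulli likelihood; the update adds successes to α and failures to β.
After batch 1: Beta(6.14+6, 7.33+17) = Beta(12.14, 24.33).
After batch 2: Beta(12.14+13, 24.33+10) = Beta(25.14, 34.33).
Posterior mean = α/(α+β) = 25.14/59.47 = 0.4227.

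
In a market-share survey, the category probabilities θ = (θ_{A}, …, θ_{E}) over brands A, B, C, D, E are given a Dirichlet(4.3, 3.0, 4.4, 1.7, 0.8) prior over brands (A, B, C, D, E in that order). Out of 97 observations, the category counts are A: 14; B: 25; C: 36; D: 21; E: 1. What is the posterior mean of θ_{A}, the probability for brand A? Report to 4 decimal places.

0.1646

The Dirichlet prior is conjugate to the Multinomial likelihood: each posterior αⱼ = prior αⱼ + observed count nⱼ.
Posterior concentration: (18.3, 28.0, 40.4, 22.7, 1.8), total = 111.2.
E[θ_{A}|data] = α_{A}/Σα = 18.3/111.2 = 0.1646.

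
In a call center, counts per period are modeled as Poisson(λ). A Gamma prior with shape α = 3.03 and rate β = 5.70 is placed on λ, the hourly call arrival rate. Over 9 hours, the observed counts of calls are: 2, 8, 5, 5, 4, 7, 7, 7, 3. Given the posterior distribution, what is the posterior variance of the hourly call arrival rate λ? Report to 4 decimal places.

With a Gamma(shape α, rate β) prior, the Poisson likelihood is conjugate: the posterior is Gamma(α + ΣXᵢ, β + n).
Sum of counts S = 48 over n = 9 hours.
Posterior: Gamma(α+S, β+n) = Gamma(3.03+48, 5.70+9) = Gamma(51.03, 14.70).
Var = α/β² = 51.03/14.70² = 0.2362.

0.2362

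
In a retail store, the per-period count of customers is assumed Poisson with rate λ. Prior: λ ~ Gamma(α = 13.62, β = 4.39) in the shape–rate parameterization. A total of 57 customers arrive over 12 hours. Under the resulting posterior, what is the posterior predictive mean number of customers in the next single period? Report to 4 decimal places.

4.3087

With a Gamma(shape α, rate β) prior, the Poisson likelihood is conjugate: the posterior is Gamma(α + ΣXᵢ, β + n).
Posterior: Gamma(α+S, β+n) = Gamma(13.62+57, 4.39+12) = Gamma(70.62, 16.39).
The predictive distribution for one future period is NegBinom with mean α/β = 4.3087.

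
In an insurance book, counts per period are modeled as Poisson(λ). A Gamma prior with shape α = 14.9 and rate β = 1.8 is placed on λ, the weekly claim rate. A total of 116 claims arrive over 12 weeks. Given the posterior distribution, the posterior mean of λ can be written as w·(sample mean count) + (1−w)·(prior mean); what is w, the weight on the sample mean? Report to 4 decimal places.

0.8696

With a Gamma(shape α, rate β) prior, the Poisson likelihood is conjugate: the posterior is Gamma(α + ΣXᵢ, β + n).
Posterior mean = (α₀+S)/(β₀+n) = [n/(β₀+n)]·(S/n) + [β₀/(β₀+n)]·(α₀/β₀), so only n and β₀ enter the weight.
Weight on data w = n/(β₀+n) = 12/(1.8+12) = 12/13.8 = 0.8696.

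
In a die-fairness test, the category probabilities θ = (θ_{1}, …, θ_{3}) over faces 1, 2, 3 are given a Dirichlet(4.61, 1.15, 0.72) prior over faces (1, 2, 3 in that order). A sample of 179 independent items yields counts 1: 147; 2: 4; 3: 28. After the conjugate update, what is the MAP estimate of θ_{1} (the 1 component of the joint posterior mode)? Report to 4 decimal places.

The Dirichlet prior is conjugate to the Multinomial likelihood: each posterior αⱼ = prior αⱼ + observed count nⱼ.
Posterior concentration: (151.61, 5.15, 28.72), total = 185.48.
Joint mode component: (α_{1}−1)/(Σα−K) = 150.61/182.48 = 0.8254.

0.8254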